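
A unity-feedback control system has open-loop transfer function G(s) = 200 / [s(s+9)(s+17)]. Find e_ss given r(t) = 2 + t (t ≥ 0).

0.765

System type = 1 (one pole at s=0). Taking each input component in turn:
  • 2: tracked with zero error.
  • t: e_ss = 1/K_v with K_v=200/153 → 0.765.
Total e_ss = 0.765.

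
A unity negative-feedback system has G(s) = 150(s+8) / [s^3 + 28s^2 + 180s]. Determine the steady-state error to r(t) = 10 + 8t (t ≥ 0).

Factoring s from the denominator leaves a polynomial with constant term 180, so the system is type 1. Taking each input component in turn:
  • 10: tracked with zero error.
  • 8t: e_ss = 8/K_v with K_v=20/3 → 1.2.
Total e_ss = 1.2.

1.2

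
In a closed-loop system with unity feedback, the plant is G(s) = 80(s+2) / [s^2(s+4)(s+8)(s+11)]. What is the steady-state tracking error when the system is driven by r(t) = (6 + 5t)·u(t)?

0

Two free integrators in G(s): this is a type 2 system. Treating each term separately:
  • 6: tracked with zero error.
  • 5t: tracked with zero error.
Total e_ss = 0.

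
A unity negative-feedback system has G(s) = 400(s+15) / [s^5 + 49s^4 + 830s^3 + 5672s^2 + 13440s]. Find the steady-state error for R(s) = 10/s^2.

22.4

Lowest-order denominator term is 13440s, so the open loop has 1 pole at the origin → type 1 system.
K_v = lim_{s→0} s·G(s) = 400·15 / 13440 = 25/56.
e_ss = 10/K_v = 10/(25/56) = 22.4.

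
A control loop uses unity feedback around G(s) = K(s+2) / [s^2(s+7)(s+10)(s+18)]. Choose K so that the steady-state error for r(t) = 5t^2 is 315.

System type = 2 (two poles at s=0).
K_a = lim_{s→0} s^2·G(s) = K·2 / (7·10·18) = (1/630)·K.
e_ss = 10/K_a = 315 ⇒ K_a = 2/63 ⇒ K = (2/63)/(1/630) = 20.

20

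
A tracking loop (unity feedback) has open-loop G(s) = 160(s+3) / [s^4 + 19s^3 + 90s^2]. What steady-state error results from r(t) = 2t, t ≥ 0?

Factoring s^2 from the denominator leaves a polynomial with constant term 90, so the system is type 2.
A type-2 system has K_v = ∞, so it tracks a ramp input with zero steady-state error.

0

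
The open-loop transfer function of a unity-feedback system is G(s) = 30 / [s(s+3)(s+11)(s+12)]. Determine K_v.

5/66

System type = 1 (one pole at s=0).
K_v = lim_{s→0} s·G(s) = 30 / (3·11·12) = 5/66.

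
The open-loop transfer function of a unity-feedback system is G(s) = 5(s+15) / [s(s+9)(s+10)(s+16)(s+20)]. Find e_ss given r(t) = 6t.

G(s) has one factor of s in the denominator, so the system is type 1.
K_v = lim_{s→0} s·G(s) = 5·15 / (9·10·16·20) = 1/384.
e_ss = 6/K_v = 6/(1/384) = 2304.

2304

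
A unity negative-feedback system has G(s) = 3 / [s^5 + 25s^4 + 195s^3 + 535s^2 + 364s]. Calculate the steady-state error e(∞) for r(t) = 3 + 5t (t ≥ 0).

1820/3

Factoring s from the denominator leaves a polynomial with constant term 364, so the system is type 1. Treating each term separately:
  • 3: tracked with zero error.
  • 5t: e_ss = 5/K_v with K_v=3/364 → 1820/3.
Total e_ss = 1820/3.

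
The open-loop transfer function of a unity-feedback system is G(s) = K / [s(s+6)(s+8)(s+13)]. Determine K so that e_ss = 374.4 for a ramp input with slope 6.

10

G(s) has one factor of s in the denominator, so the system is type 1.
K_v = lim_{s→0} s·G(s) = K / (6·8·13) = (1/624)·K.
e_ss = 6/K_v = 374.4 ⇒ K_v = 5/312 ⇒ K = (5/312)/(1/624) = 10.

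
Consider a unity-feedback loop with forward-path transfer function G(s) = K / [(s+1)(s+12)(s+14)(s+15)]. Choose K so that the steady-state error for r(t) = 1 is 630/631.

No free integrators in G(s): this is a type 0 system.
K_p = lim_{s→0} G(s) = K / (1·12·14·15) = (1/2520)·K.
e_ss = 1/(1 + K_p) = 630/631 ⇒ 1 + (1/2520)·K = 631/630 ⇒ K = 4.

4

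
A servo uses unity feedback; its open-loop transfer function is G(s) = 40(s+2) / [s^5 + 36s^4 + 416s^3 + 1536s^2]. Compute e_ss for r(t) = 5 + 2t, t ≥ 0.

Lowest-order denominator term is 1536s^2, so the open loop has 2 poles at the origin → type 2 system. By superposition:
  • 5: tracked with zero error.
  • 2t: tracked with zero error.
Total e_ss = 0.

0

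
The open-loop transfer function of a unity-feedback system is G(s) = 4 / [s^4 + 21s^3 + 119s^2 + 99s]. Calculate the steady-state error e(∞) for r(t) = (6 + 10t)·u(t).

247.5

Factoring s from the denominator leaves a polynomial with constant term 99, so the system is type 1. By superposition:
  • 6: tracked with zero error.
  • 10t: e_ss = 10/K_v with K_v=4/99 → 247.5.
Total e_ss = 247.5.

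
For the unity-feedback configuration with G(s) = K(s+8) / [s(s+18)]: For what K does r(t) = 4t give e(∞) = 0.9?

G(s) has one factor of s in the denominator, so the system is type 1.
K_v = lim_{s→0} s·G(s) = K·8 / (18) = (4/9)·K.
e_ss = 4/K_v = 0.9 ⇒ K_v = 40/9 ⇒ K = (40/9)/(4/9) = 10.

10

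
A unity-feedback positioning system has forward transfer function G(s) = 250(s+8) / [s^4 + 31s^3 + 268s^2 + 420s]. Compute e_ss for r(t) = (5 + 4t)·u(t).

Factoring s from the denominator leaves a polynomial with constant term 420, so the system is type 1. By superposition:
  • 5: tracked with zero error.
  • 4t: e_ss = 4/K_v with K_v=100/21 → 0.84.
Total e_ss = 0.84.

0.84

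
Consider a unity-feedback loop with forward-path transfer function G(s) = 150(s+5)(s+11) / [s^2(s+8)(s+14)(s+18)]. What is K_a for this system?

G(s) has two factors of s in the denominator, so the system is type 2.
K_a = lim_{s→0} s^2·G(s) = 150·5·11 / (8·14·18) = 1375/336.

1375/336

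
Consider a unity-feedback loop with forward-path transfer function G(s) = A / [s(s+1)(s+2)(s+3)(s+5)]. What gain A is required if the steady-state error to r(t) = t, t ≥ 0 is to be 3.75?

8

System type = 1 (one pole at s=0).
K_v = lim_{s→0} s·G(s) = A / (1·2·3·5) = (1/30)·A.
e_ss = 1/K_v = 3.75 ⇒ K_v = 4/15 ⇒ A = (4/15)/(1/30) = 8.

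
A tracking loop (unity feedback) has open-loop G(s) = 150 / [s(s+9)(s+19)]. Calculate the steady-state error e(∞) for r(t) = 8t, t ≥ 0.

9.12

One free integrator in G(s): this is a type 1 system.
K_v = lim_{s→0} s·G(s) = 150 / (9·19) = 50/57.
e_ss = 8/K_v = 8/(50/57) = 9.12.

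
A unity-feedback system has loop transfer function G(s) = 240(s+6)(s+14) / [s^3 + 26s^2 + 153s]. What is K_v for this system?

The denominator has no term below 153s — 1 pole at s=0, type 1.
K_v = lim_{s→0} s·G(s) = 240·6·14 / 153 = 2240/17.

2240/17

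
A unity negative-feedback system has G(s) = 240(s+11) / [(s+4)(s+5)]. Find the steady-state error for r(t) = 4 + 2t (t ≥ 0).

G(s) has no factors of s in the denominator, so the system is type 0. By superposition:
  • 4: e_ss = 4/(1+K_p) with K_p=132 → 4/133.
  • 2t: a type-0 system cannot track it, e_ss → ∞.
The unbounded component dominates.

infinity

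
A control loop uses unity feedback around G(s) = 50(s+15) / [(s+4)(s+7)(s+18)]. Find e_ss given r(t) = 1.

84/209

No free integrators in G(s): this is a type 0 system.
K_p = lim_{s→0} G(s) = 50·15 / (4·7·18) = 125/84.
e_ss = 1/(1 + K_p) = 1/(209/84) = 84/209.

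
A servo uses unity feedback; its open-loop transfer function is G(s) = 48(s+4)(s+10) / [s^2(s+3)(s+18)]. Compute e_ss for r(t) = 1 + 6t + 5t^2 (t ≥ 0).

9/32

Two free integrators in G(s): this is a type 2 system. Treating each term separately:
  • 1: tracked with zero error.
  • 6t: tracked with zero error.
  • 5t^2: e_ss = 10/K_a with K_a=320/9 → 9/32.
Total e_ss = 9/32.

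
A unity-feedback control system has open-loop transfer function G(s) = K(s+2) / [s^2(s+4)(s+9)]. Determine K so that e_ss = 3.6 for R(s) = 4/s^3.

20

System type = 2 (two poles at s=0).
K_a = lim_{s→0} s^2·G(s) = K·2 / (4·9) = (1/18)·K.
e_ss = 4/K_a = 3.6 ⇒ K_a = 10/9 ⇒ K = (10/9)/(1/18) = 20.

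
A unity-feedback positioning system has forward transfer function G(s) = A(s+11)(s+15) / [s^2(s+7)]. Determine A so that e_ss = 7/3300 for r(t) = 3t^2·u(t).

System type = 2 (two poles at s=0).
K_a = lim_{s→0} s^2·G(s) = A·11·15 / (7) = (165/7)·A.
e_ss = 6/K_a = 7/3300 ⇒ K_a = 19800/7 ⇒ A = (19800/7)/(165/7) = 120.

120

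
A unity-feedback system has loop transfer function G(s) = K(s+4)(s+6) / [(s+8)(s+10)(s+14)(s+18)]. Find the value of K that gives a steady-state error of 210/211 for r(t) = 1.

No free integrators in G(s): this is a type 0 system.
K_p = lim_{s→0} G(s) = K·4·6 / (8·10·14·18) = (1/840)·K.
e_ss = 1/(1 + K_p) = 210/211 ⇒ 1 + (1/840)·K = 211/210 ⇒ K = 4.

4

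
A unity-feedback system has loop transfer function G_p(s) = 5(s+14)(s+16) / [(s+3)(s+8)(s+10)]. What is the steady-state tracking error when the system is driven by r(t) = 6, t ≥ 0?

18/17

The open loop has no poles at the origin → type 0 system.
K_p = lim_{s→0} G_p(s) = 5·14·16 / (3·8·10) = 14/3.
e_ss = 6/(1 + K_p) = 6/(17/3) = 18/17.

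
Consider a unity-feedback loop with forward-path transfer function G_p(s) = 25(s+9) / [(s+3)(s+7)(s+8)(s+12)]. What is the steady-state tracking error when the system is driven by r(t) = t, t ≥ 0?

System type = 0 (no poles at s=0).
For a type-0 system K_v = 0, so e_ss to a ramp input is unbounded.

infinity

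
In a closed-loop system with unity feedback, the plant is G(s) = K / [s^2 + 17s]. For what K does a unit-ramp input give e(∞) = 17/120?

120

Lowest-order denominator term is 17s, so the open loop has 1 pole at the origin → type 1 system.
K_v = lim_{s→0} s·G(s) = K / 17 = (1/17)·K.
e_ss = 1/K_v = 17/120 ⇒ K_v = 120/17 ⇒ K = (120/17)/(1/17) = 120.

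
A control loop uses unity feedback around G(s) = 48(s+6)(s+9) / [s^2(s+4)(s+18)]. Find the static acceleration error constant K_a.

G(s) has two factors of s in the denominator, so the system is type 2.
K_a = lim_{s→0} s^2·G(s) = 48·6·9 / (4·18) = 36.

36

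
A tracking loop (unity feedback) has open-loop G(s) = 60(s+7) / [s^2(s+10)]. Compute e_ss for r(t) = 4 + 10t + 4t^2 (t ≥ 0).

4/21

Two free integrators in G(s): this is a type 2 system. Taking each input component in turn:
  • 4: tracked with zero error.
  • 10t: tracked with zero error.
  • 4t^2: e_ss = 8/K_a with K_a=42 → 4/21.
Total e_ss = 4/21.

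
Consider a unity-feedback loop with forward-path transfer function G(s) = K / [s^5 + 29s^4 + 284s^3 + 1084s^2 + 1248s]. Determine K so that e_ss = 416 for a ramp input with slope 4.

Lowest-order denominator term is 1248s, so the open loop has 1 pole at the origin → type 1 system.
K_v = lim_{s→0} s·G(s) = K / 1248 = (1/1248)·K.
e_ss = 4/K_v = 416 ⇒ K_v = 1/104 ⇒ K = (1/104)/(1/1248) = 12.

12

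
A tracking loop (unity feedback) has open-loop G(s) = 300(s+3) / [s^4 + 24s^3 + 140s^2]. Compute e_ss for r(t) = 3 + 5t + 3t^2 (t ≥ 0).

Factoring s^2 from the denominator leaves a polynomial with constant term 140, so the system is type 2. Treating each term separately:
  • 3: tracked with zero error.
  • 5t: tracked with zero error.
  • 3t^2: e_ss = 6/K_a with K_a=45/7 → 14/15.
Total e_ss = 14/15.

14/15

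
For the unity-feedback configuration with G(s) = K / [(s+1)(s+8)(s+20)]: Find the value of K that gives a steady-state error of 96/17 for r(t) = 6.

G(s) has no factors of s in the denominator, so the system is type 0.
K_p = lim_{s→0} G(s) = K / (1·8·20) = (1/160)·K.
e_ss = 6/(1 + K_p) = 96/17 ⇒ 1 + (1/160)·K = 1.0625 ⇒ K = 10.

10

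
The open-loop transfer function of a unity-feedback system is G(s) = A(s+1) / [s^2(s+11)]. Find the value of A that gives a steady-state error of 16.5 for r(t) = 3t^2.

The open loop has two poles at the origin → type 2 system.
K_a = lim_{s→0} s^2·G(s) = A·1 / (11) = (1/11)·A.
e_ss = 6/K_a = 16.5 ⇒ K_a = 4/11 ⇒ A = (4/11)/(1/11) = 4.

4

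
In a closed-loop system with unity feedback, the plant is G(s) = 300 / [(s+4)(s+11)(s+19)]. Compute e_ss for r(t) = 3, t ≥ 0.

627/284

The open loop has no poles at the origin → type 0 system.
K_p = lim_{s→0} G(s) = 300 / (4·11·19) = 75/209.
e_ss = 3/(1 + K_p) = 3/(284/209) = 627/284.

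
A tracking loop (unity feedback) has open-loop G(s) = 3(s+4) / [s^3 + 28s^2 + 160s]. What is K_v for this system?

0.075

Lowest-order denominator term is 160s, so the open loop has 1 pole at the origin → type 1 system.
K_v = lim_{s→0} s·G(s) = 3·4 / 160 = 0.075.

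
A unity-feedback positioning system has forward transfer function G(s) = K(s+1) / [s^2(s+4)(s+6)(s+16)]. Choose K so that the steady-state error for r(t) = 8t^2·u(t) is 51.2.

G(s) has two factors of s in the denominator, so the system is type 2.
K_a = lim_{s→0} s^2·G(s) = K·1 / (4·6·16) = (1/384)·K.
e_ss = 16/K_a = 51.2 ⇒ K_a = 0.3125 ⇒ K = 0.3125/(1/384) = 120.

120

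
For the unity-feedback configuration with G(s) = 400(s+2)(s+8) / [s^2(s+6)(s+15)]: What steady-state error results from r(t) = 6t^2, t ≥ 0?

The open loop has two poles at the origin → type 2 system.
K_a = lim_{s→0} s^2·G(s) = 400·2·8 / (6·15) = 640/9.
r(t) = 6t^2 gives R(s) = 12/s^3.
e_ss = 12/K_a = 12/(640/9) = 27/160.

27/160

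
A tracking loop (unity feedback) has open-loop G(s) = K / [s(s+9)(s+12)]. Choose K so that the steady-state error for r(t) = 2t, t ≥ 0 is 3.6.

The open loop has one pole at the origin → type 1 system.
K_v = lim_{s→0} s·G(s) = K / (9·12) = (1/108)·K.
e_ss = 2/K_v = 3.6 ⇒ K_v = 5/9 ⇒ K = (5/9)/(1/108) = 60.

60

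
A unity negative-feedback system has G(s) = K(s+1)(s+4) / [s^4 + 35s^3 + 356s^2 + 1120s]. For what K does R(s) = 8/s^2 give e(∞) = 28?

80

Factoring s from the denominator leaves a polynomial with constant term 1120, so the system is type 1.
K_v = lim_{s→0} s·G(s) = K·1·4 / 1120 = (1/280)·K.
e_ss = 8/K_v = 28 ⇒ K_v = 2/7 ⇒ K = (2/7)/(1/280) = 80.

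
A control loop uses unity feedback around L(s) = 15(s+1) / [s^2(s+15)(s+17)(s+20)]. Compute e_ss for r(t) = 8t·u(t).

The open loop has two poles at the origin → type 2 system.
K_v = ∞ for a type-2 system; e_ss to a ramp is zero.

0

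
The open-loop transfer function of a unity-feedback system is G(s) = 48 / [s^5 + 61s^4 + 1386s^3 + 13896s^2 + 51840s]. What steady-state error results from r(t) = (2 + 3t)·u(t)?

3240

Factoring s from the denominator leaves a polynomial with constant term 51840, so the system is type 1. Treating each term separately:
  • 2: tracked with zero error.
  • 3t: e_ss = 3/K_v with K_v=1/1080 → 3240.
Total e_ss = 3240.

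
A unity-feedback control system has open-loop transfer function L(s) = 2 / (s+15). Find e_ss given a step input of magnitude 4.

The open loop has no poles at the origin → type 0 system.
K_p = lim_{s→0} L(s) = 2 / (15) = 2/15.
e_ss = 4/(1 + K_p) = 4/(17/15) = 60/17.

60/17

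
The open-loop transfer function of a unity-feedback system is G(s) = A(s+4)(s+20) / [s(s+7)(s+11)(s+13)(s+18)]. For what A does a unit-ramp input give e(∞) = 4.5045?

50

The open loop has one pole at the origin → type 1 system.
K_v = lim_{s→0} s·G(s) = A·4·20 / (7·11·13·18) = (40/9009)·A.
e_ss = 1/K_v = 4.5045 ⇒ K_v = 2000/9009 ⇒ A = (2000/9009)/(40/9009) = 50.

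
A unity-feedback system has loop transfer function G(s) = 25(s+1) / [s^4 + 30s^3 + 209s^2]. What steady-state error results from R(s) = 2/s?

0

Lowest-order denominator term is 209s^2, so the open loop has 2 poles at the origin → type 2 system.
K_p = ∞ for a type-2 system; e_ss to a step is zero.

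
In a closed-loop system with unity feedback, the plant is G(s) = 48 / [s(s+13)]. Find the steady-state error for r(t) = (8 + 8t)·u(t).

G(s) has one factor of s in the denominator, so the system is type 1. By superposition:
  • 8: tracked with zero error.
  • 8t: e_ss = 8/K_v with K_v=48/13 → 13/6.
Total e_ss = 13/6.

13/6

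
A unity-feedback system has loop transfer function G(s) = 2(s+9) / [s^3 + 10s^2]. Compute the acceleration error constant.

1.8

The denominator has no term below 10s^2 — 2 poles at s=0, type 2.
K_a = lim_{s→0} s^2·G(s) = 2·9 / 10 = 1.8.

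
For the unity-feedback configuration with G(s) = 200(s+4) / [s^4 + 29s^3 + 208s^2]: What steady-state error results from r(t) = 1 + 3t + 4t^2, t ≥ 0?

Lowest-order denominator term is 208s^2, so the open loop has 2 poles at the origin → type 2 system. Taking each input component in turn:
  • 1: tracked with zero error.
  • 3t: tracked with zero error.
  • 4t^2: e_ss = 8/K_a with K_a=50/13 → 2.08.
Total e_ss = 2.08.

2.08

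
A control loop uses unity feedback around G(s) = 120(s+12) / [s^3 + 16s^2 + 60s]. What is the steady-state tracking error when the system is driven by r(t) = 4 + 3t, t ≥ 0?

Factoring s from the denominator leaves a polynomial with constant term 60, so the system is type 1. By superposition:
  • 4: tracked with zero error.
  • 3t: e_ss = 3/K_v with K_v=24 → 0.125.
Total e_ss = 0.125.

0.125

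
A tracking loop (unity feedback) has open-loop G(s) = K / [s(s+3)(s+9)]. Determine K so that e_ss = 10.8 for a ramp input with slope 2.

5

System type = 1 (one pole at s=0).
K_v = lim_{s→0} s·G(s) = K / (3·9) = (1/27)·K.
e_ss = 2/K_v = 10.8 ⇒ K_v = 5/27 ⇒ K = (5/27)/(1/27) = 5.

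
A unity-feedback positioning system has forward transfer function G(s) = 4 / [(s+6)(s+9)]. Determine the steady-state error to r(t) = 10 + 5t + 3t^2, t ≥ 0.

No free integrators in G(s): this is a type 0 system. By superposition:
  • 10: e_ss = 10/(1+K_p) with K_p=2/27 → 270/29.
  • 5t: a type-0 system cannot track it, e_ss → ∞.
  • 3t^2: a type-0 system cannot track it, e_ss → ∞.
The unbounded component dominates.

infinity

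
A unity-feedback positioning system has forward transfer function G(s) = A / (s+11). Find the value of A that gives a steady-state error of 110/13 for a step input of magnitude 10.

2

System type = 0 (no poles at s=0).
K_p = lim_{s→0} G(s) = A / (11) = (1/11)·A.
e_ss = 10/(1 + K_p) = 110/13 ⇒ 1 + (1/11)·A = 13/11 ⇒ A = 2.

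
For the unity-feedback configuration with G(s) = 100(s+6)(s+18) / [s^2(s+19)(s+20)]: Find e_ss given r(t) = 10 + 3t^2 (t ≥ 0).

G(s) has two factors of s in the denominator, so the system is type 2. Taking each input component in turn:
  • 10: tracked with zero error.
  • 3t^2: e_ss = 6/K_a with K_a=540/19 → 19/90.
Total e_ss = 19/90.

19/90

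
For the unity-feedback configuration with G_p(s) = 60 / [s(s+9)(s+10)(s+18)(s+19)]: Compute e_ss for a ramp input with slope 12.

6156

One free integrator in G_p(s): this is a type 1 system.
K_v = lim_{s→0} s·G_p(s) = 60 / (9·10·18·19) = 1/513.
e_ss = 12/K_v = 12/(1/513) = 6156.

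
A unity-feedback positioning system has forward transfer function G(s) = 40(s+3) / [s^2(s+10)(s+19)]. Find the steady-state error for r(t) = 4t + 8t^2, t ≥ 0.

Two free integrators in G(s): this is a type 2 system. By superposition:
  • 4t: tracked with zero error.
  • 8t^2: e_ss = 16/K_a with K_a=12/19 → 76/3.
Total e_ss = 76/3.

76/3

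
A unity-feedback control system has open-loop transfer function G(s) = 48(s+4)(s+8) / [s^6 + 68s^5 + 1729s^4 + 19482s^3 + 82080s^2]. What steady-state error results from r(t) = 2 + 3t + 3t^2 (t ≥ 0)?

Lowest-order denominator term is 82080s^2, so the open loop has 2 poles at the origin → type 2 system. By superposition:
  • 2: tracked with zero error.
  • 3t: tracked with zero error.
  • 3t^2: e_ss = 6/K_a with K_a=16/855 → 320.625.
Total e_ss = 320.625.

320.625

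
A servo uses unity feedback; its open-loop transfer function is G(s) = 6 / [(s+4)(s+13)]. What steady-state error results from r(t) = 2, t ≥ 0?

System type = 0 (no poles at s=0).
K_p = lim_{s→0} G(s) = 6 / (4·13) = 3/26.
e_ss = 2/(1 + K_p) = 2/(29/26) = 52/29.

52/29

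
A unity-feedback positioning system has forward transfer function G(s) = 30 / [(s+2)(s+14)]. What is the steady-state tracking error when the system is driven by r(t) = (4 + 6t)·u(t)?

infinity

The open loop has no poles at the origin → type 0 system. Treating each term separately:
  • 4: e_ss = 4/(1+K_p) with K_p=15/14 → 56/29.
  • 6t: a type-0 system cannot track it, e_ss → ∞.
The unbounded component dominates.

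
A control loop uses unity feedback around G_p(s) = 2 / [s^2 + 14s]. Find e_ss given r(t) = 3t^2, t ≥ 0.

infinity

Lowest-order denominator term is 14s, so the open loop has 1 pole at the origin → type 1 system.
K_a = lim_{s→0} s^2·G_p(s) = 0; the steady-state error to this parabolic input grows without bound.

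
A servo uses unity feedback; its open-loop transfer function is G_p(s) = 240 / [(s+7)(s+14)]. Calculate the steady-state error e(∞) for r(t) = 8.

392/169

The open loop has no poles at the origin → type 0 system.
K_p = lim_{s→0} G_p(s) = 240 / (7·14) = 120/49.
e_ss = 8/(1 + K_p) = 8/(169/49) = 392/169.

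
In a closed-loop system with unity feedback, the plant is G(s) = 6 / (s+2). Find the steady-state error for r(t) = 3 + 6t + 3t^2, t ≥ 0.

infinity

No free integrators in G(s): this is a type 0 system. Treating each term separately:
  • 3: e_ss = 3/(1+K_p) with K_p=3 → 0.75.
  • 6t: a type-0 system cannot track it, e_ss → ∞.
  • 3t^2: a type-0 system cannot track it, e_ss → ∞.
The unbounded component dominates.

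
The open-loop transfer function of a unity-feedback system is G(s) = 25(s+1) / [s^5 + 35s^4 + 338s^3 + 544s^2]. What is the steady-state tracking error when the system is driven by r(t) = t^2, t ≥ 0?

43.52

Lowest-order denominator term is 544s^2, so the open loop has 2 poles at the origin → type 2 system.
K_a = lim_{s→0} s^2·G(s) = 25·1 / 544 = 25/544.
r(t) = t^2 gives R(s) = 2/s^3.
e_ss = 2/K_a = 2/(25/544) = 43.52.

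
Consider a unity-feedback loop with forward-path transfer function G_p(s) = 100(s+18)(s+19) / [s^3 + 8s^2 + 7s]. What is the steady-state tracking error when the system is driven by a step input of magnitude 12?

0

The denominator has no term below 7s — 1 pole at s=0, type 1.
A type-1 system has K_p = ∞, so it tracks a step input with zero steady-state error.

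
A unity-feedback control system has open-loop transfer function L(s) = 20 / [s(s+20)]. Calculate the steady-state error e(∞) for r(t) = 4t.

4

One free integrator in L(s): this is a type 1 system.
K_v = lim_{s→0} s·L(s) = 20 / (20) = 1.
e_ss = 4/K_v = 4/1 = 4.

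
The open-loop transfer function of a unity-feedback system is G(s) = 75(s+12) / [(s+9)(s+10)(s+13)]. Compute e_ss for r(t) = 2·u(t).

System type = 0 (no poles at s=0).
K_p = lim_{s→0} G(s) = 75·12 / (9·10·13) = 10/13.
e_ss = 2/(1 + K_p) = 2/(23/13) = 26/23.

26/23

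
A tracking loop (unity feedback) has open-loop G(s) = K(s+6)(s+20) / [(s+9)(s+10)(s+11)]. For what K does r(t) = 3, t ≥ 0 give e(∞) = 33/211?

No free integrators in G(s): this is a type 0 system.
K_p = lim_{s→0} G(s) = K·6·20 / (9·10·11) = (4/33)·K.
e_ss = 3/(1 + K_p) = 33/211 ⇒ 1 + (4/33)·K = 211/11 ⇒ K = 150.

150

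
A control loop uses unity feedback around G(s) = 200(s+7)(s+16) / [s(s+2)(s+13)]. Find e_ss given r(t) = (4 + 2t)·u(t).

13/5600

System type = 1 (one pole at s=0). Treating each term separately:
  • 4: tracked with zero error.
  • 2t: e_ss = 2/K_v with K_v=11200/13 → 13/5600.
Total e_ss = 13/5600.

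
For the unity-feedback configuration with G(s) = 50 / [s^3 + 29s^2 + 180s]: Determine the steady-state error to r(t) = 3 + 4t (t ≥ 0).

14.4

Lowest-order denominator term is 180s, so the open loop has 1 pole at the origin → type 1 system. Taking each input component in turn:
  • 3: tracked with zero error.
  • 4t: e_ss = 4/K_v with K_v=5/18 → 14.4.
Total e_ss = 14.4.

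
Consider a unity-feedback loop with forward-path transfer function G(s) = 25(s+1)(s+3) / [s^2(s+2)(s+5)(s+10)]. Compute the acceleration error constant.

Two free integrators in G(s): this is a type 2 system.
K_a = lim_{s→0} s^2·G(s) = 25·1·3 / (2·5·10) = 0.75.

0.75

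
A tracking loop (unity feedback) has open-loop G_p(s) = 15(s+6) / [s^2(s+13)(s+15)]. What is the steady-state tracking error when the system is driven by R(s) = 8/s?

The open loop has two poles at the origin → type 2 system.
A type-2 system has K_p = ∞, so it tracks a step input with zero steady-state error.

0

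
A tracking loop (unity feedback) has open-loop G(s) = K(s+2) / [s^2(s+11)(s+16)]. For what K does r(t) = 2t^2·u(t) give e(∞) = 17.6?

20

System type = 2 (two poles at s=0).
K_a = lim_{s→0} s^2·G(s) = K·2 / (11·16) = (1/88)·K.
e_ss = 4/K_a = 17.6 ⇒ K_a = 5/22 ⇒ K = (5/22)/(1/88) = 20.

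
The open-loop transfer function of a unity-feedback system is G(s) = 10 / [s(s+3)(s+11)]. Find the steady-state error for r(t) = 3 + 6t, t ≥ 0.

One free integrator in G(s): this is a type 1 system. By superposition:
  • 3: tracked with zero error.
  • 6t: e_ss = 6/K_v with K_v=10/33 → 19.8.
Total e_ss = 19.8.

19.8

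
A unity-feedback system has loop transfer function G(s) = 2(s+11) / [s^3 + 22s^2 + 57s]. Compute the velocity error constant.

The denominator has no term below 57s — 1 pole at s=0, type 1.
K_v = lim_{s→0} s·G(s) = 2·11 / 57 = 22/57.

22/57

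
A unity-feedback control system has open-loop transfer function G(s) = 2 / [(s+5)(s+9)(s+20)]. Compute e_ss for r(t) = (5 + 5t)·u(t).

infinity

No free integrators in G(s): this is a type 0 system. By superposition:
  • 5: e_ss = 5/(1+K_p) with K_p=1/450 → 2250/451.
  • 5t: a type-0 system cannot track it, e_ss → ∞.
The unbounded component dominates.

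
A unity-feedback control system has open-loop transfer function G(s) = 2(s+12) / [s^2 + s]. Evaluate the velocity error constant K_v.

24

Factoring s from the denominator leaves a polynomial with constant term 1, so the system is type 1.
K_v = lim_{s→0} s·G(s) = 2·12 / 1 = 24.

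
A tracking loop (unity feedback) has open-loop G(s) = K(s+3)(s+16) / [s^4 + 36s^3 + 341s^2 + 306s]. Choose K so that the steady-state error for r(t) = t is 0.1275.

The denominator has no term below 306s — 1 pole at s=0, type 1.
K_v = lim_{s→0} s·G(s) = K·3·16 / 306 = (8/51)·K.
e_ss = 1/K_v = 0.1275 ⇒ K_v = 400/51 ⇒ K = (400/51)/(8/51) = 50.

50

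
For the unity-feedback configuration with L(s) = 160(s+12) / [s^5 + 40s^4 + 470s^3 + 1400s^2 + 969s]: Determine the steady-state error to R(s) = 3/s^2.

969/640

Lowest-order denominator term is 969s, so the open loop has 1 pole at the origin → type 1 system.
K_v = lim_{s→0} s·L(s) = 160·12 / 969 = 640/323.
e_ss = 3/K_v = 3/(640/323) = 969/640.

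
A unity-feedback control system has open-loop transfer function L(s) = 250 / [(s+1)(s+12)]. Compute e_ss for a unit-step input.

System type = 0 (no poles at s=0).
K_p = lim_{s→0} L(s) = 250 / (1·12) = 125/6.
e_ss = 1/(1 + K_p) = 1/(131/6) = 6/131.

6/131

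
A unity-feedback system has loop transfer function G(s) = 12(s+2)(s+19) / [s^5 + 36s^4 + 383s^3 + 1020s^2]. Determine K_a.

38/85

Lowest-order denominator term is 1020s^2, so the open loop has 2 poles at the origin → type 2 system.
K_a = lim_{s→0} s^2·G(s) = 12·2·19 / 1020 = 38/85.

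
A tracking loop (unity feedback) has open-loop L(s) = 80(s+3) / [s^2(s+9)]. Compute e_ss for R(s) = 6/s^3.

The open loop has two poles at the origin → type 2 system.
K_a = lim_{s→0} s^2·L(s) = 80·3 / (9) = 80/3.
r(t) = 3t^2 gives R(s) = 6/s^3.
e_ss = 6/K_a = 6/(80/3) = 0.225.

0.225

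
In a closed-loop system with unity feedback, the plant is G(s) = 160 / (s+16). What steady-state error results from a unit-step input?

The open loop has no poles at the origin → type 0 system.
K_p = lim_{s→0} G(s) = 160 / (16) = 10.
e_ss = 1/(1 + K_p) = 1/11.

1/11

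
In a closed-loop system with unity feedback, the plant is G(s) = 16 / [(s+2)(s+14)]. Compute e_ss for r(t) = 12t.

The open loop has no poles at the origin → type 0 system.
For a type-0 system K_v = 0, so e_ss to a ramp input is unbounded.

infinity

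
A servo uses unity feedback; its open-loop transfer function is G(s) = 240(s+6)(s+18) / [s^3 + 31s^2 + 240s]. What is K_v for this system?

Lowest-order denominator term is 240s, so the open loop has 1 pole at the origin → type 1 system.
K_v = lim_{s→0} s·G(s) = 240·6·18 / 240 = 108.

108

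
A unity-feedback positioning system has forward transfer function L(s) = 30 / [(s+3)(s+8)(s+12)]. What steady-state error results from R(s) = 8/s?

System type = 0 (no poles at s=0).
K_p = lim_{s→0} L(s) = 30 / (3·8·12) = 5/48.
e_ss = 8/(1 + K_p) = 8/(53/48) = 384/53.

384/53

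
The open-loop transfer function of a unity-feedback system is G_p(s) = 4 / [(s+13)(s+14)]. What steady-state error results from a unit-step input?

91/93

System type = 0 (no poles at s=0).
K_p = lim_{s→0} G_p(s) = 4 / (13·14) = 2/91.
e_ss = 1/(1 + K_p) = 1/(93/91) = 91/93.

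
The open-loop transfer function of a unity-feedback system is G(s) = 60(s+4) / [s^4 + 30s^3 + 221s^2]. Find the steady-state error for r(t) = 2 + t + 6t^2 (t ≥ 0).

Lowest-order denominator term is 221s^2, so the open loop has 2 poles at the origin → type 2 system. By superposition:
  • 2: tracked with zero error.
  • t: tracked with zero error.
  • 6t^2: e_ss = 12/K_a with K_a=240/221 → 11.05.
Total e_ss = 11.05.

11.05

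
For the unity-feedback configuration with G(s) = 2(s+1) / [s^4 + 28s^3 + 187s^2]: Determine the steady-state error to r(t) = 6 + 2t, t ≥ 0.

Lowest-order denominator term is 187s^2, so the open loop has 2 poles at the origin → type 2 system. Taking each input component in turn:
  • 6: tracked with zero error.
  • 2t: tracked with zero error.
Total e_ss = 0.

0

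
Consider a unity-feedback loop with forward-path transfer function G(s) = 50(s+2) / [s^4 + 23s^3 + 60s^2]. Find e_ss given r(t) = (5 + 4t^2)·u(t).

4.8

Lowest-order denominator term is 60s^2, so the open loop has 2 poles at the origin → type 2 system. Treating each term separately:
  • 5: tracked with zero error.
  • 4t^2: e_ss = 8/K_a with K_a=5/3 → 4.8.
Total e_ss = 4.8.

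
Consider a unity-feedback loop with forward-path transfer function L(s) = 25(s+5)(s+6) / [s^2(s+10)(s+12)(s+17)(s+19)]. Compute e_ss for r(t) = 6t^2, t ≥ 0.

620.16

Two free integrators in L(s): this is a type 2 system.
K_a = lim_{s→0} s^2·L(s) = 25·5·6 / (10·12·17·19) = 25/1292.
r(t) = 6t^2 gives R(s) = 12/s^3.
e_ss = 12/K_a = 12/(25/1292) = 620.16.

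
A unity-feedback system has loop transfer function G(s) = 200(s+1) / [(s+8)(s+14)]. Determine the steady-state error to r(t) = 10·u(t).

140/39

System type = 0 (no poles at s=0).
K_p = lim_{s→0} G(s) = 200·1 / (8·14) = 25/14.
e_ss = 10/(1 + K_p) = 10/(39/14) = 140/39.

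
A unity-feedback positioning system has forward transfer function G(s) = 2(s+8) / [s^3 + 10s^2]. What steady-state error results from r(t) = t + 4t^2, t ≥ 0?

Lowest-order denominator term is 10s^2, so the open loop has 2 poles at the origin → type 2 system. Treating each term separately:
  • t: tracked with zero error.
  • 4t^2: e_ss = 8/K_a with K_a=1.6 → 5.
Total e_ss = 5.

5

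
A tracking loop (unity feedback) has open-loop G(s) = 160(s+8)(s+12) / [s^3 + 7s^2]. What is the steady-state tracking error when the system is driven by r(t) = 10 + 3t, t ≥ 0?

Factoring s^2 from the denominator leaves a polynomial with constant term 7, so the system is type 2. Taking each input component in turn:
  • 10: tracked with zero error.
  • 3t: tracked with zero error.
Total e_ss = 0.

0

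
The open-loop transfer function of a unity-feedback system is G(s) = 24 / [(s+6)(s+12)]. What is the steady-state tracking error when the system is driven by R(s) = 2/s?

G(s) has no factors of s in the denominator, so the system is type 0.
K_p = lim_{s→0} G(s) = 24 / (6·12) = 1/3.
e_ss = 2/(1 + K_p) = 2/(4/3) = 1.5.

1.5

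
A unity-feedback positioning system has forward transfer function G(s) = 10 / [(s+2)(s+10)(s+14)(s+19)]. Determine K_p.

1/532

G(s) has no factors of s in the denominator, so the system is type 0.
K_p = lim_{s→0} G(s) = 10 / (2·10·14·19) = 1/532.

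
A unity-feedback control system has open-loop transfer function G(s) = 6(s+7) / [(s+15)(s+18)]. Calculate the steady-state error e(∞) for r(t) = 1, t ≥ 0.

45/52

The open loop has no poles at the origin → type 0 system.
K_p = lim_{s→0} G(s) = 6·7 / (15·18) = 7/45.
e_ss = 1/(1 + K_p) = 1/(52/45) = 45/52.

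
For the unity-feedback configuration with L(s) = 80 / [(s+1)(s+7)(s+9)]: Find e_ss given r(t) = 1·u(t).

L(s) has no factors of s in the denominator, so the system is type 0.
K_p = lim_{s→0} L(s) = 80 / (1·7·9) = 80/63.
e_ss = 1/(1 + K_p) = 1/(143/63) = 63/143.

63/143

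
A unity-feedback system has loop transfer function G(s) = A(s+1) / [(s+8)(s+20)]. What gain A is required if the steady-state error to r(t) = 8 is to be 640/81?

System type = 0 (no poles at s=0).
K_p = lim_{s→0} G(s) = A·1 / (8·20) = (1/160)·A.
e_ss = 8/(1 + K_p) = 640/81 ⇒ 1 + (1/160)·A = 1.0125 ⇒ A = 2.

2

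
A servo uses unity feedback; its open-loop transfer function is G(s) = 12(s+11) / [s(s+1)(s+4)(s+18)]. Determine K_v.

11/6

System type = 1 (one pole at s=0).
K_v = lim_{s→0} s·G(s) = 12·11 / (1·4·18) = 11/6.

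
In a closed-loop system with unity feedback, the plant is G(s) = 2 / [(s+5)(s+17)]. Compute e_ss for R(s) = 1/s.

85/87

The open loop has no poles at the origin → type 0 system.
K_p = lim_{s→0} G(s) = 2 / (5·17) = 2/85.
e_ss = 1/(1 + K_p) = 1/(87/85) = 85/87.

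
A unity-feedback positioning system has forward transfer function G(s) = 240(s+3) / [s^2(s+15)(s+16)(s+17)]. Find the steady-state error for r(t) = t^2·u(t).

34/3

Two free integrators in G(s): this is a type 2 system.
K_a = lim_{s→0} s^2·G(s) = 240·3 / (15·16·17) = 3/17.
r(t) = t^2 gives R(s) = 2/s^3.
e_ss = 2/K_a = 2/(3/17) = 34/3.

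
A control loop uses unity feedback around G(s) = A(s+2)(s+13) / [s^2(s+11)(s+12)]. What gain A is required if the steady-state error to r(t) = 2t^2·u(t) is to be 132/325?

50

Two free integrators in G(s): this is a type 2 system.
K_a = lim_{s→0} s^2·G(s) = A·2·13 / (11·12) = (13/66)·A.
e_ss = 4/K_a = 132/325 ⇒ K_a = 325/33 ⇒ A = (325/33)/(13/66) = 50.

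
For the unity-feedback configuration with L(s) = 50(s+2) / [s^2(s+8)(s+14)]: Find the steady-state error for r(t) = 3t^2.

System type = 2 (two poles at s=0).
K_a = lim_{s→0} s^2·L(s) = 50·2 / (8·14) = 25/28.
r(t) = 3t^2 gives R(s) = 6/s^3.
e_ss = 6/K_a = 6/(25/28) = 6.72.

6.72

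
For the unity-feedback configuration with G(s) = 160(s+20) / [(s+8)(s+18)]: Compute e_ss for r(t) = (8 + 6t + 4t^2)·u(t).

G(s) has no factors of s in the denominator, so the system is type 0. Treating each term separately:
  • 8: e_ss = 8/(1+K_p) with K_p=200/9 → 72/209.
  • 6t: a type-0 system cannot track it, e_ss → ∞.
  • 4t^2: a type-0 system cannot track it, e_ss → ∞.
The unbounded component dominates.

infinity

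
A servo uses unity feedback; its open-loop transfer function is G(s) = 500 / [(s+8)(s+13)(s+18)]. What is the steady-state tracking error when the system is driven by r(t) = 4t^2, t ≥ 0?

infinity

No free integrators in G(s): this is a type 0 system.
For a type-0 system K_a = 0, so e_ss to a parabolic input is unbounded.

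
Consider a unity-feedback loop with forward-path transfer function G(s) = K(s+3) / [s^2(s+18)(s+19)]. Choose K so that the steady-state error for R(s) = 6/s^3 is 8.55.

80

Two free integrators in G(s): this is a type 2 system.
K_a = lim_{s→0} s^2·G(s) = K·3 / (18·19) = (1/114)·K.
e_ss = 6/K_a = 8.55 ⇒ K_a = 40/57 ⇒ K = (40/57)/(1/114) = 80.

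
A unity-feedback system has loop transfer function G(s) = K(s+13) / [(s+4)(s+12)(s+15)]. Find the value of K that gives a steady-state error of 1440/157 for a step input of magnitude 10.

The open loop has no poles at the origin → type 0 system.
K_p = lim_{s→0} G(s) = K·13 / (4·12·15) = (13/720)·K.
e_ss = 10/(1 + K_p) = 1440/157 ⇒ 1 + (13/720)·K = 157/144 ⇒ K = 5.

5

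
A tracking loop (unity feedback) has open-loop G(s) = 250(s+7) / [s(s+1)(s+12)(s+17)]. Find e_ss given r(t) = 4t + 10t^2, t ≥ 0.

G(s) has one factor of s in the denominator, so the system is type 1. By superposition:
  • 4t: e_ss = 4/K_v with K_v=875/102 → 408/875.
  • 10t^2: a type-1 system cannot track it, e_ss → ∞.
The unbounded component dominates.

infinity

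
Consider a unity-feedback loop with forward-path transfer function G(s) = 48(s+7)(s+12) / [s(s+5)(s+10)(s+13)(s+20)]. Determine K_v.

504/1625

G(s) has one factor of s in the denominator, so the system is type 1.
K_v = lim_{s→0} s·G(s) = 48·7·12 / (5·10·13·20) = 504/1625.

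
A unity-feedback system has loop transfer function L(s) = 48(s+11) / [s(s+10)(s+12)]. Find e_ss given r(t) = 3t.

15/22

One free integrator in L(s): this is a type 1 system.
K_v = lim_{s→0} s·L(s) = 48·11 / (10·12) = 4.4.
e_ss = 3/K_v = 3/4.4 = 15/22.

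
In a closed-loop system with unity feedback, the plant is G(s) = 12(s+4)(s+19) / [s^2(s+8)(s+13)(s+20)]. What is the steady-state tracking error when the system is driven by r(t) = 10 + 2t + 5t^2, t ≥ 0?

1300/57

The open loop has two poles at the origin → type 2 system. Treating each term separately:
  • 10: tracked with zero error.
  • 2t: tracked with zero error.
  • 5t^2: e_ss = 10/K_a with K_a=57/130 → 1300/57.
Total e_ss = 1300/57.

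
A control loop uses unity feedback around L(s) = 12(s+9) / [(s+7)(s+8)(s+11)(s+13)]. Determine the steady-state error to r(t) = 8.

The open loop has no poles at the origin → type 0 system.
K_p = lim_{s→0} L(s) = 12·9 / (7·8·11·13) = 27/2002.
e_ss = 8/(1 + K_p) = 8/(2029/2002) = 16016/2029.

16016/2029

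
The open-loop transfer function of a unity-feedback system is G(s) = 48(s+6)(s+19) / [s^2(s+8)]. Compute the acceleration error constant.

System type = 2 (two poles at s=0).
K_a = lim_{s→0} s^2·G(s) = 48·6·19 / (8) = 684.

684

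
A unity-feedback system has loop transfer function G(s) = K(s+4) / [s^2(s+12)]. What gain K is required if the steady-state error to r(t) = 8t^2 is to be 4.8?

The open loop has two poles at the origin → type 2 system.
K_a = lim_{s→0} s^2·G(s) = K·4 / (12) = (1/3)·K.
e_ss = 16/K_a = 4.8 ⇒ K_a = 10/3 ⇒ K = (10/3)/(1/3) = 10.

10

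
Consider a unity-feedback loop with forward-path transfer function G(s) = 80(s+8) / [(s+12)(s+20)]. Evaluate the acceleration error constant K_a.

0

The open loop has no poles at the origin → type 0 system.
K_a = lim_{s→0} s^2·G(s) = 0 (the extra factor of s kills the finite limit).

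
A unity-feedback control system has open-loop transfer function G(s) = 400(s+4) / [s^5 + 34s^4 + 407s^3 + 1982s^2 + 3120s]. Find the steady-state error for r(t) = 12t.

The denominator has no term below 3120s — 1 pole at s=0, type 1.
K_v = lim_{s→0} s·G(s) = 400·4 / 3120 = 20/39.
e_ss = 12/K_v = 12/(20/39) = 23.4.

23.4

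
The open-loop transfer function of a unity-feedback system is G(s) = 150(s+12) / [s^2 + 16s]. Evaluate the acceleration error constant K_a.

Factoring s from the denominator leaves a polynomial with constant term 16, so the system is type 1.
K_a = lim_{s→0} s^2·G(s) = 0 (the extra factor of s kills the finite limit).

0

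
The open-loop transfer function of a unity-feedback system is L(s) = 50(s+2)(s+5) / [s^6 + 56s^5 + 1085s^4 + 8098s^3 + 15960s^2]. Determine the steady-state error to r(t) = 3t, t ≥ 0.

Lowest-order denominator term is 15960s^2, so the open loop has 2 poles at the origin → type 2 system.
K_v = ∞ for a type-2 system; e_ss to a ramp is zero.

0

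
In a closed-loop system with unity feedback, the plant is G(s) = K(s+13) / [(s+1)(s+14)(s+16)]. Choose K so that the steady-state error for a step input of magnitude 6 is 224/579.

250

System type = 0 (no poles at s=0).
K_p = lim_{s→0} G(s) = K·13 / (1·14·16) = (13/224)·K.
e_ss = 6/(1 + K_p) = 224/579 ⇒ 1 + (13/224)·K = 1737/112 ⇒ K = 250.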